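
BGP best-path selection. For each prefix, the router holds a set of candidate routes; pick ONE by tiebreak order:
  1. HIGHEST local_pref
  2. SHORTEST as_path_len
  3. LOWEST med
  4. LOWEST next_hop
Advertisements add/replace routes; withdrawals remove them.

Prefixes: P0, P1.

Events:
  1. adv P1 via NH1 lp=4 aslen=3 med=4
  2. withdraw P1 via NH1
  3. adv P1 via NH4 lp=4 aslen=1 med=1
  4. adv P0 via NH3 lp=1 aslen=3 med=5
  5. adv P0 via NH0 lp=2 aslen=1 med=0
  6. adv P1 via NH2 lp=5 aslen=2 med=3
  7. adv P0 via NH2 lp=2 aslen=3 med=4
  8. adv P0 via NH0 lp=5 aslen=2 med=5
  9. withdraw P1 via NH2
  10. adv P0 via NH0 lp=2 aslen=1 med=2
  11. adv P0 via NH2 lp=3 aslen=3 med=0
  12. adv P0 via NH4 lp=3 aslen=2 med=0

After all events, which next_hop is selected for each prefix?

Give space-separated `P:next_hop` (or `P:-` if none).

Op 1: best P0=- P1=NH1
Op 2: best P0=- P1=-
Op 3: best P0=- P1=NH4
Op 4: best P0=NH3 P1=NH4
Op 5: best P0=NH0 P1=NH4
Op 6: best P0=NH0 P1=NH2
Op 7: best P0=NH0 P1=NH2
Op 8: best P0=NH0 P1=NH2
Op 9: best P0=NH0 P1=NH4
Op 10: best P0=NH0 P1=NH4
Op 11: best P0=NH2 P1=NH4
Op 12: best P0=NH4 P1=NH4

Answer: P0:NH4 P1:NH4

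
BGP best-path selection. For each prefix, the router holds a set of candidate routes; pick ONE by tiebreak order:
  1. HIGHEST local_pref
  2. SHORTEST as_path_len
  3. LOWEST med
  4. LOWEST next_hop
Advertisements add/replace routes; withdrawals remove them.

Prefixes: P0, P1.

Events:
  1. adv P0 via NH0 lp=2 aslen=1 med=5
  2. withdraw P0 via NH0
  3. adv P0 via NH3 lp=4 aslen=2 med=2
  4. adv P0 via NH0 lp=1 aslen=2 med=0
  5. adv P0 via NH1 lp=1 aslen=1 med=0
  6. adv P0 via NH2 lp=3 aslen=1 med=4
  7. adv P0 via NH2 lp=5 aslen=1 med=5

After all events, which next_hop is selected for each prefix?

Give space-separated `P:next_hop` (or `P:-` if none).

Answer: P0:NH2 P1:-

Derivation:
Op 1: best P0=NH0 P1=-
Op 2: best P0=- P1=-
Op 3: best P0=NH3 P1=-
Op 4: best P0=NH3 P1=-
Op 5: best P0=NH3 P1=-
Op 6: best P0=NH3 P1=-
Op 7: best P0=NH2 P1=-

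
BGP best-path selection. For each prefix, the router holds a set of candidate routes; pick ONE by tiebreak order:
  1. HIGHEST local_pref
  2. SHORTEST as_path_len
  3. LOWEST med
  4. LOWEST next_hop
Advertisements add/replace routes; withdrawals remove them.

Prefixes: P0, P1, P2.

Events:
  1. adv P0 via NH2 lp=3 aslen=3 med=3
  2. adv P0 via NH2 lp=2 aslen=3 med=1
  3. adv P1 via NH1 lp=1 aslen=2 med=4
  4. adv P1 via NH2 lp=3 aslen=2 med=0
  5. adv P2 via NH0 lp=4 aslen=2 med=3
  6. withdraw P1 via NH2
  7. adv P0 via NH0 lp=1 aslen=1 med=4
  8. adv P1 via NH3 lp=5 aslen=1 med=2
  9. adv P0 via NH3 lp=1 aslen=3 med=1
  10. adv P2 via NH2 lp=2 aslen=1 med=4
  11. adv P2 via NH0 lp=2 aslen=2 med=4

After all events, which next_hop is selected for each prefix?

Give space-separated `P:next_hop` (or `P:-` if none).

Answer: P0:NH2 P1:NH3 P2:NH2

Derivation:
Op 1: best P0=NH2 P1=- P2=-
Op 2: best P0=NH2 P1=- P2=-
Op 3: best P0=NH2 P1=NH1 P2=-
Op 4: best P0=NH2 P1=NH2 P2=-
Op 5: best P0=NH2 P1=NH2 P2=NH0
Op 6: best P0=NH2 P1=NH1 P2=NH0
Op 7: best P0=NH2 P1=NH1 P2=NH0
Op 8: best P0=NH2 P1=NH3 P2=NH0
Op 9: best P0=NH2 P1=NH3 P2=NH0
Op 10: best P0=NH2 P1=NH3 P2=NH0
Op 11: best P0=NH2 P1=NH3 P2=NH2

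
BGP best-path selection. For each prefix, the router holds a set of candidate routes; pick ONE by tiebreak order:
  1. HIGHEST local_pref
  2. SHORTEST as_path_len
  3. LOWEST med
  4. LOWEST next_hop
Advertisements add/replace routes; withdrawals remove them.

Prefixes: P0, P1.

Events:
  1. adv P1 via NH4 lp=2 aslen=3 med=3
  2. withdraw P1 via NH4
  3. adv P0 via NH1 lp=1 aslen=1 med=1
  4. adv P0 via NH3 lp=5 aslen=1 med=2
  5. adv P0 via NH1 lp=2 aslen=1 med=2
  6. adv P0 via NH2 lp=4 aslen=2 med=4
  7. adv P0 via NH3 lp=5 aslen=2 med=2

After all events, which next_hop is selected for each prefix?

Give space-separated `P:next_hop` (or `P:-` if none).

Op 1: best P0=- P1=NH4
Op 2: best P0=- P1=-
Op 3: best P0=NH1 P1=-
Op 4: best P0=NH3 P1=-
Op 5: best P0=NH3 P1=-
Op 6: best P0=NH3 P1=-
Op 7: best P0=NH3 P1=-

Answer: P0:NH3 P1:-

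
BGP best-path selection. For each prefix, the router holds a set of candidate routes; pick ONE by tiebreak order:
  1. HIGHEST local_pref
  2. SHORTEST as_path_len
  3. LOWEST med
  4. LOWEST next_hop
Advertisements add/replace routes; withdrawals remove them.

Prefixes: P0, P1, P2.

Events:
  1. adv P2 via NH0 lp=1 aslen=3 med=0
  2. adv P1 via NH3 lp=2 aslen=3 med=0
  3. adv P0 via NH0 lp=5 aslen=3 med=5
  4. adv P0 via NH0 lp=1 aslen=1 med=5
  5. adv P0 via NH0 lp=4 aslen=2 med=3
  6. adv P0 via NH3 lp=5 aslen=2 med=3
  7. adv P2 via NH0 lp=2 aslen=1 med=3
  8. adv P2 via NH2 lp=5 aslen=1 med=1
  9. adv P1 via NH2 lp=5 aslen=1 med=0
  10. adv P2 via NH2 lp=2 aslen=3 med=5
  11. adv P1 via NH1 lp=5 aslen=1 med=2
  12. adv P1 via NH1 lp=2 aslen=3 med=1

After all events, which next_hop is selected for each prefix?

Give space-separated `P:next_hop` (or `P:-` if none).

Answer: P0:NH3 P1:NH2 P2:NH0

Derivation:
Op 1: best P0=- P1=- P2=NH0
Op 2: best P0=- P1=NH3 P2=NH0
Op 3: best P0=NH0 P1=NH3 P2=NH0
Op 4: best P0=NH0 P1=NH3 P2=NH0
Op 5: best P0=NH0 P1=NH3 P2=NH0
Op 6: best P0=NH3 P1=NH3 P2=NH0
Op 7: best P0=NH3 P1=NH3 P2=NH0
Op 8: best P0=NH3 P1=NH3 P2=NH2
Op 9: best P0=NH3 P1=NH2 P2=NH2
Op 10: best P0=NH3 P1=NH2 P2=NH0
Op 11: best P0=NH3 P1=NH2 P2=NH0
Op 12: best P0=NH3 P1=NH2 P2=NH0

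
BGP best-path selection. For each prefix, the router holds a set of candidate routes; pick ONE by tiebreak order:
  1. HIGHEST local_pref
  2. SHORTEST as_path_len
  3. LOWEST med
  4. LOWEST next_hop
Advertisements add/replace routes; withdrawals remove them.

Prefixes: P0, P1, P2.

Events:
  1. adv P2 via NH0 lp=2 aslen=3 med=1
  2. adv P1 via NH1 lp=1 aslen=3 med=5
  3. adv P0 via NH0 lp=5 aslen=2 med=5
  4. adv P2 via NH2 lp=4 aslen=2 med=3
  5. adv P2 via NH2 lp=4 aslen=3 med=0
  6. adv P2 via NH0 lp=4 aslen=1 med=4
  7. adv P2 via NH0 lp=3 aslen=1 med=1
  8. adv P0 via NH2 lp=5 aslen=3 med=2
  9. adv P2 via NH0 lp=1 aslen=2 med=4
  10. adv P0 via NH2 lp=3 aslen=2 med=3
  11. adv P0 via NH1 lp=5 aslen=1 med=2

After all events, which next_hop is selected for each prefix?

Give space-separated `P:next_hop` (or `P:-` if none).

Op 1: best P0=- P1=- P2=NH0
Op 2: best P0=- P1=NH1 P2=NH0
Op 3: best P0=NH0 P1=NH1 P2=NH0
Op 4: best P0=NH0 P1=NH1 P2=NH2
Op 5: best P0=NH0 P1=NH1 P2=NH2
Op 6: best P0=NH0 P1=NH1 P2=NH0
Op 7: best P0=NH0 P1=NH1 P2=NH2
Op 8: best P0=NH0 P1=NH1 P2=NH2
Op 9: best P0=NH0 P1=NH1 P2=NH2
Op 10: best P0=NH0 P1=NH1 P2=NH2
Op 11: best P0=NH1 P1=NH1 P2=NH2

Answer: P0:NH1 P1:NH1 P2:NH2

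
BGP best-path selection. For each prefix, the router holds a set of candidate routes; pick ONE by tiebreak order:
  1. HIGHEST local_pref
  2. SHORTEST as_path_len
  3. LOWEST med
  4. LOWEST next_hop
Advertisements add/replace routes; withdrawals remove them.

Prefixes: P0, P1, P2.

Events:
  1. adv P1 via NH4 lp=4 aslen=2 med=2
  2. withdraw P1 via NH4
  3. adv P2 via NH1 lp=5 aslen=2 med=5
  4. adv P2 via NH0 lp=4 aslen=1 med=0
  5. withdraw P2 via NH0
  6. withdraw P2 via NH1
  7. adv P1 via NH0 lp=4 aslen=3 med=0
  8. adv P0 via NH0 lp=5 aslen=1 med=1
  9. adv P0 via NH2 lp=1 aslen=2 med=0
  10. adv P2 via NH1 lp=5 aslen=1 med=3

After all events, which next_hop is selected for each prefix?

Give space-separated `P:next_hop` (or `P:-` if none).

Op 1: best P0=- P1=NH4 P2=-
Op 2: best P0=- P1=- P2=-
Op 3: best P0=- P1=- P2=NH1
Op 4: best P0=- P1=- P2=NH1
Op 5: best P0=- P1=- P2=NH1
Op 6: best P0=- P1=- P2=-
Op 7: best P0=- P1=NH0 P2=-
Op 8: best P0=NH0 P1=NH0 P2=-
Op 9: best P0=NH0 P1=NH0 P2=-
Op 10: best P0=NH0 P1=NH0 P2=NH1

Answer: P0:NH0 P1:NH0 P2:NH1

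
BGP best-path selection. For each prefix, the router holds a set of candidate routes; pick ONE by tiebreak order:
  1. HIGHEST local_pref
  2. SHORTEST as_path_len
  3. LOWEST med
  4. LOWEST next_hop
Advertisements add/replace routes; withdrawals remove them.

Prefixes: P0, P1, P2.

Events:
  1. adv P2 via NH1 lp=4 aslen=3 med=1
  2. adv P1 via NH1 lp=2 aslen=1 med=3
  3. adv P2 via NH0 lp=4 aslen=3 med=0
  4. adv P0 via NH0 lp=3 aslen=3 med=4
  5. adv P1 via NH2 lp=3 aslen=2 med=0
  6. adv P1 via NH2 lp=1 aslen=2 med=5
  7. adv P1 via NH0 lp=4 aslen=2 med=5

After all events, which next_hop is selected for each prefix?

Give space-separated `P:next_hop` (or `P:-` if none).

Answer: P0:NH0 P1:NH0 P2:NH0

Derivation:
Op 1: best P0=- P1=- P2=NH1
Op 2: best P0=- P1=NH1 P2=NH1
Op 3: best P0=- P1=NH1 P2=NH0
Op 4: best P0=NH0 P1=NH1 P2=NH0
Op 5: best P0=NH0 P1=NH2 P2=NH0
Op 6: best P0=NH0 P1=NH1 P2=NH0
Op 7: best P0=NH0 P1=NH0 P2=NH0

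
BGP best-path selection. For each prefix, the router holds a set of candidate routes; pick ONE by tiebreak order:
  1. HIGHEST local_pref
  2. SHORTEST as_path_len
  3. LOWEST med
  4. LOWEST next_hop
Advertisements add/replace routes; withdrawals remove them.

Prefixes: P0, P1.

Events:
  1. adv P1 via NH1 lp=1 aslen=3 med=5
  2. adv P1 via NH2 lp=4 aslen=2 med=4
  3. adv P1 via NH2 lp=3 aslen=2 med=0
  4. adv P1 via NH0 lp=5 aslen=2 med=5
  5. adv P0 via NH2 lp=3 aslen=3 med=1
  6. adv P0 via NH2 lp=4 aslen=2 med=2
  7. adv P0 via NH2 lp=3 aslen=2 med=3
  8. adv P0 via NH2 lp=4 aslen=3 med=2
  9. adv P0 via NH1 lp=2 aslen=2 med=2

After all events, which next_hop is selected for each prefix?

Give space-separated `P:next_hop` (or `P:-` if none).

Op 1: best P0=- P1=NH1
Op 2: best P0=- P1=NH2
Op 3: best P0=- P1=NH2
Op 4: best P0=- P1=NH0
Op 5: best P0=NH2 P1=NH0
Op 6: best P0=NH2 P1=NH0
Op 7: best P0=NH2 P1=NH0
Op 8: best P0=NH2 P1=NH0
Op 9: best P0=NH2 P1=NH0

Answer: P0:NH2 P1:NH0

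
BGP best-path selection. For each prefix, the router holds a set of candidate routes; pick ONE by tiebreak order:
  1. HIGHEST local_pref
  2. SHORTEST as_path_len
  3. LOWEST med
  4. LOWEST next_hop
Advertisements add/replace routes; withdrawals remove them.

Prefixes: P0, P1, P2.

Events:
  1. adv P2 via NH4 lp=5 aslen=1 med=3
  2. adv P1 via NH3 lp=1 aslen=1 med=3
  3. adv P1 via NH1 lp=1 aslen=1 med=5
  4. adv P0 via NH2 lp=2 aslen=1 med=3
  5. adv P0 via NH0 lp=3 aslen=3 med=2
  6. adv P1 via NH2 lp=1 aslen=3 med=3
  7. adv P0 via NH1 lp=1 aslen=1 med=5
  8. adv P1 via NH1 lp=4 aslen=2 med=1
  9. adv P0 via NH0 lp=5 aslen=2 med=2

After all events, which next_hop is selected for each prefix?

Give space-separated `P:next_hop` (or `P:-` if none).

Answer: P0:NH0 P1:NH1 P2:NH4

Derivation:
Op 1: best P0=- P1=- P2=NH4
Op 2: best P0=- P1=NH3 P2=NH4
Op 3: best P0=- P1=NH3 P2=NH4
Op 4: best P0=NH2 P1=NH3 P2=NH4
Op 5: best P0=NH0 P1=NH3 P2=NH4
Op 6: best P0=NH0 P1=NH3 P2=NH4
Op 7: best P0=NH0 P1=NH3 P2=NH4
Op 8: best P0=NH0 P1=NH1 P2=NH4
Op 9: best P0=NH0 P1=NH1 P2=NH4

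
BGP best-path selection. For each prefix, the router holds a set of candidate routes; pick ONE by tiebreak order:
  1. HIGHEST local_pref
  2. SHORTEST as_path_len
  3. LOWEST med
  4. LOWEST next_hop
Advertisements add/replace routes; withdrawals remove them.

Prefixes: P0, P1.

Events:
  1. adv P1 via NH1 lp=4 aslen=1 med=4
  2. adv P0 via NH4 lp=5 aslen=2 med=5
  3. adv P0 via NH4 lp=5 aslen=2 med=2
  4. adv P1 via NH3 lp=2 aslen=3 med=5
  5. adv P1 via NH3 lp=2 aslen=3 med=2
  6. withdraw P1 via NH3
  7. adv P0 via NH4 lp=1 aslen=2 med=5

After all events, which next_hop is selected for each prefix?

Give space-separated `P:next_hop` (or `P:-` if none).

Answer: P0:NH4 P1:NH1

Derivation:
Op 1: best P0=- P1=NH1
Op 2: best P0=NH4 P1=NH1
Op 3: best P0=NH4 P1=NH1
Op 4: best P0=NH4 P1=NH1
Op 5: best P0=NH4 P1=NH1
Op 6: best P0=NH4 P1=NH1
Op 7: best P0=NH4 P1=NH1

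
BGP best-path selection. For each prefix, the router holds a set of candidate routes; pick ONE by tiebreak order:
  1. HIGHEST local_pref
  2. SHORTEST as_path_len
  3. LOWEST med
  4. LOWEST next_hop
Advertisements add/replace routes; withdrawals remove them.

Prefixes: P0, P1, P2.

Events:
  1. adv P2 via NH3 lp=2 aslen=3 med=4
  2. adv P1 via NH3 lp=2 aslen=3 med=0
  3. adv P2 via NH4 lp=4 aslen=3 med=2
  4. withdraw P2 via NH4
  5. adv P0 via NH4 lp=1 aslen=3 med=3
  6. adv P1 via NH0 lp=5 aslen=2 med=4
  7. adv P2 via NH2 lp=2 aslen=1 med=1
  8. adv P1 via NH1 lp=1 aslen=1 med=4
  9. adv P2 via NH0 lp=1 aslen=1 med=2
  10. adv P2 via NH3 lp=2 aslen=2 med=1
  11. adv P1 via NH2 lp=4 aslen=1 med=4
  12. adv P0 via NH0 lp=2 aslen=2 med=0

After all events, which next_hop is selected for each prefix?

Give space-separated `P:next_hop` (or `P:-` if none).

Answer: P0:NH0 P1:NH0 P2:NH2

Derivation:
Op 1: best P0=- P1=- P2=NH3
Op 2: best P0=- P1=NH3 P2=NH3
Op 3: best P0=- P1=NH3 P2=NH4
Op 4: best P0=- P1=NH3 P2=NH3
Op 5: best P0=NH4 P1=NH3 P2=NH3
Op 6: best P0=NH4 P1=NH0 P2=NH3
Op 7: best P0=NH4 P1=NH0 P2=NH2
Op 8: best P0=NH4 P1=NH0 P2=NH2
Op 9: best P0=NH4 P1=NH0 P2=NH2
Op 10: best P0=NH4 P1=NH0 P2=NH2
Op 11: best P0=NH4 P1=NH0 P2=NH2
Op 12: best P0=NH0 P1=NH0 P2=NH2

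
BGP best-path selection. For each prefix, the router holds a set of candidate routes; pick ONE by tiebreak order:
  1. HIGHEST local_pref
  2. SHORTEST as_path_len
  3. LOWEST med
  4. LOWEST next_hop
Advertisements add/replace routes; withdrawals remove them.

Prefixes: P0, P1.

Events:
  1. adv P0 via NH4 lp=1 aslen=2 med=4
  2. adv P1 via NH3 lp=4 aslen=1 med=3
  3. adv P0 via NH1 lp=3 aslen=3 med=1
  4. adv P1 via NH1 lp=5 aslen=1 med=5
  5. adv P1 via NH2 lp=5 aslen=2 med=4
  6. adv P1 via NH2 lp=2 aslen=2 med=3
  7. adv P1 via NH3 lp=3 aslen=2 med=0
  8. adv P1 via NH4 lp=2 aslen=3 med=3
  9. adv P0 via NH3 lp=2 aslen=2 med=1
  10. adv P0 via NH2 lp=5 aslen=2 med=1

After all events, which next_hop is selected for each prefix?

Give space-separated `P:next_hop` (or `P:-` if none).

Op 1: best P0=NH4 P1=-
Op 2: best P0=NH4 P1=NH3
Op 3: best P0=NH1 P1=NH3
Op 4: best P0=NH1 P1=NH1
Op 5: best P0=NH1 P1=NH1
Op 6: best P0=NH1 P1=NH1
Op 7: best P0=NH1 P1=NH1
Op 8: best P0=NH1 P1=NH1
Op 9: best P0=NH1 P1=NH1
Op 10: best P0=NH2 P1=NH1

Answer: P0:NH2 P1:NH1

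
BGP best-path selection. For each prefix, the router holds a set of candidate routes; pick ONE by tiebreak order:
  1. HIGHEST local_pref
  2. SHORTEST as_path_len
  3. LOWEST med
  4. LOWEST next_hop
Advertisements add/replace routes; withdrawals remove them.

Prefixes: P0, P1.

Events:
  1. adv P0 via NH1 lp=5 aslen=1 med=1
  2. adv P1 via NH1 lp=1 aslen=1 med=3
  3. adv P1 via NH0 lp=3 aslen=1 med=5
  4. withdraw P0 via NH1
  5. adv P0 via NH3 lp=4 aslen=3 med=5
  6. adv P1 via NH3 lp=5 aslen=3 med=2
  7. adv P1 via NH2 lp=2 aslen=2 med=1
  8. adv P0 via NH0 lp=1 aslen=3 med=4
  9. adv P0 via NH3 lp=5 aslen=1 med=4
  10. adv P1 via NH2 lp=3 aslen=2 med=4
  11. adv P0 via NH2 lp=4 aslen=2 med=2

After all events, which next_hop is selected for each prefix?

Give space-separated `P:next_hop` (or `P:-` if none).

Op 1: best P0=NH1 P1=-
Op 2: best P0=NH1 P1=NH1
Op 3: best P0=NH1 P1=NH0
Op 4: best P0=- P1=NH0
Op 5: best P0=NH3 P1=NH0
Op 6: best P0=NH3 P1=NH3
Op 7: best P0=NH3 P1=NH3
Op 8: best P0=NH3 P1=NH3
Op 9: best P0=NH3 P1=NH3
Op 10: best P0=NH3 P1=NH3
Op 11: best P0=NH3 P1=NH3

Answer: P0:NH3 P1:NH3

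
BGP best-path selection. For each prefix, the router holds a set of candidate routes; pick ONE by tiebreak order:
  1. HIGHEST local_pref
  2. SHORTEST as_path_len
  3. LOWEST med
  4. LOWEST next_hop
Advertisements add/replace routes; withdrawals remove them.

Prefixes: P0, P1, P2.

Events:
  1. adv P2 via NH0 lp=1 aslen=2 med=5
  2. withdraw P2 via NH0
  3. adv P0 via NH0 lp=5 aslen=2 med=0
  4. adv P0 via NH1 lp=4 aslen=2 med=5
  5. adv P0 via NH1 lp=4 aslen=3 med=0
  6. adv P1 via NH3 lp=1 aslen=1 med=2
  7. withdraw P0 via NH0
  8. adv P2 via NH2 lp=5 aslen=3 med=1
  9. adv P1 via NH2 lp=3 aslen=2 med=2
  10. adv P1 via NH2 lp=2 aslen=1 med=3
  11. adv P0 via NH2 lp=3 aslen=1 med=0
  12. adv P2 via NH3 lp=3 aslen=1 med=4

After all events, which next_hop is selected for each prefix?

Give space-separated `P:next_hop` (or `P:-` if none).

Answer: P0:NH1 P1:NH2 P2:NH2

Derivation:
Op 1: best P0=- P1=- P2=NH0
Op 2: best P0=- P1=- P2=-
Op 3: best P0=NH0 P1=- P2=-
Op 4: best P0=NH0 P1=- P2=-
Op 5: best P0=NH0 P1=- P2=-
Op 6: best P0=NH0 P1=NH3 P2=-
Op 7: best P0=NH1 P1=NH3 P2=-
Op 8: best P0=NH1 P1=NH3 P2=NH2
Op 9: best P0=NH1 P1=NH2 P2=NH2
Op 10: best P0=NH1 P1=NH2 P2=NH2
Op 11: best P0=NH1 P1=NH2 P2=NH2
Op 12: best P0=NH1 P1=NH2 P2=NH2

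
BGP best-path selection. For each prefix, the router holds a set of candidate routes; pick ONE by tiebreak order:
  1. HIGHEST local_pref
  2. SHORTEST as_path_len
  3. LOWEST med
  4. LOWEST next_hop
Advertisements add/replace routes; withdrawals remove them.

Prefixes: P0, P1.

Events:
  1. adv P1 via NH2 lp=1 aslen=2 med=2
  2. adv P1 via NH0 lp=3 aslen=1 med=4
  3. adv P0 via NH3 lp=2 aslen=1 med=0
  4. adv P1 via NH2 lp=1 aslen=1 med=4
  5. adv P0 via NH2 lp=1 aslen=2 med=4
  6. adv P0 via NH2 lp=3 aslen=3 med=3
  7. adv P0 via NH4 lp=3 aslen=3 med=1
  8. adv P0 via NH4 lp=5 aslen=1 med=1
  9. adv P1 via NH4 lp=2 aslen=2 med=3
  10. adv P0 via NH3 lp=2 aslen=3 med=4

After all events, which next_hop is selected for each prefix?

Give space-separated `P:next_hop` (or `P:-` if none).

Op 1: best P0=- P1=NH2
Op 2: best P0=- P1=NH0
Op 3: best P0=NH3 P1=NH0
Op 4: best P0=NH3 P1=NH0
Op 5: best P0=NH3 P1=NH0
Op 6: best P0=NH2 P1=NH0
Op 7: best P0=NH4 P1=NH0
Op 8: best P0=NH4 P1=NH0
Op 9: best P0=NH4 P1=NH0
Op 10: best P0=NH4 P1=NH0

Answer: P0:NH4 P1:NH0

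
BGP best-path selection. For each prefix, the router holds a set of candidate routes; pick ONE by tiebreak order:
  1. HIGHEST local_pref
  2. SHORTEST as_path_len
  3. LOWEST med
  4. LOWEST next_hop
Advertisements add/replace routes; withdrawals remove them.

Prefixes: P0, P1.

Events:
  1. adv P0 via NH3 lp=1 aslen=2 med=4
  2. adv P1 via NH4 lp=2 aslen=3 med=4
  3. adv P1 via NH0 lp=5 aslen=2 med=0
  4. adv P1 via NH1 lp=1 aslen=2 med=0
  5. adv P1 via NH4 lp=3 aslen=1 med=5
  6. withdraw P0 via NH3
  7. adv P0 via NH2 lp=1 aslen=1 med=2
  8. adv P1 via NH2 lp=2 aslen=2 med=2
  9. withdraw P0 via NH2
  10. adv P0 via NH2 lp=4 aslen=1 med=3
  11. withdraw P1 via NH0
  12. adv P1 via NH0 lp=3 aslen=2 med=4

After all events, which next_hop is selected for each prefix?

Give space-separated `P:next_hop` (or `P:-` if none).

Answer: P0:NH2 P1:NH4

Derivation:
Op 1: best P0=NH3 P1=-
Op 2: best P0=NH3 P1=NH4
Op 3: best P0=NH3 P1=NH0
Op 4: best P0=NH3 P1=NH0
Op 5: best P0=NH3 P1=NH0
Op 6: best P0=- P1=NH0
Op 7: best P0=NH2 P1=NH0
Op 8: best P0=NH2 P1=NH0
Op 9: best P0=- P1=NH0
Op 10: best P0=NH2 P1=NH0
Op 11: best P0=NH2 P1=NH4
Op 12: best P0=NH2 P1=NH4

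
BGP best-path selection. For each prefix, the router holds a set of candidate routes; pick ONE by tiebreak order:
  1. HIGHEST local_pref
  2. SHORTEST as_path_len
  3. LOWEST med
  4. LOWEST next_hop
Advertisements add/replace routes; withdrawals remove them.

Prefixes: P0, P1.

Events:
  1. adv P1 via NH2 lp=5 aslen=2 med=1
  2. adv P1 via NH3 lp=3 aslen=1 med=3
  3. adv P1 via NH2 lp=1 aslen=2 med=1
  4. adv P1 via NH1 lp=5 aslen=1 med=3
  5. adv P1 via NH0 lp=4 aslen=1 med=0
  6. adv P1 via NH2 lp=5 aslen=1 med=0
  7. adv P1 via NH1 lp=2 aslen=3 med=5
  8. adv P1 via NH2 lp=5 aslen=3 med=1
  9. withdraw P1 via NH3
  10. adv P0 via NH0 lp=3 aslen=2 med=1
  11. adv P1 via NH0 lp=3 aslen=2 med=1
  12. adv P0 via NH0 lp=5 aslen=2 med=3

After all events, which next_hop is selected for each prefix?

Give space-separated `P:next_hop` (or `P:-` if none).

Op 1: best P0=- P1=NH2
Op 2: best P0=- P1=NH2
Op 3: best P0=- P1=NH3
Op 4: best P0=- P1=NH1
Op 5: best P0=- P1=NH1
Op 6: best P0=- P1=NH2
Op 7: best P0=- P1=NH2
Op 8: best P0=- P1=NH2
Op 9: best P0=- P1=NH2
Op 10: best P0=NH0 P1=NH2
Op 11: best P0=NH0 P1=NH2
Op 12: best P0=NH0 P1=NH2

Answer: P0:NH0 P1:NH2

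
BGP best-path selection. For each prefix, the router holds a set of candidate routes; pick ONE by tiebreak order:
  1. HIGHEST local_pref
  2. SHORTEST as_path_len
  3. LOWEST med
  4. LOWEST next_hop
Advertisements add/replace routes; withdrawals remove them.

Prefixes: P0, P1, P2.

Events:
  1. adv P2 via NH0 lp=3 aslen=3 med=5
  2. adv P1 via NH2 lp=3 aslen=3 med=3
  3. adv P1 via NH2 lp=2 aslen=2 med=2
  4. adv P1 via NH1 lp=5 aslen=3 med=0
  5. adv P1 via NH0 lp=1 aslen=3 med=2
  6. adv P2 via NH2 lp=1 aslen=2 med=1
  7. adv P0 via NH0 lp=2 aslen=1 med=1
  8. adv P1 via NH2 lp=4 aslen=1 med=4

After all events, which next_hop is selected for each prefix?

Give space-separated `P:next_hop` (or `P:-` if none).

Answer: P0:NH0 P1:NH1 P2:NH0

Derivation:
Op 1: best P0=- P1=- P2=NH0
Op 2: best P0=- P1=NH2 P2=NH0
Op 3: best P0=- P1=NH2 P2=NH0
Op 4: best P0=- P1=NH1 P2=NH0
Op 5: best P0=- P1=NH1 P2=NH0
Op 6: best P0=- P1=NH1 P2=NH0
Op 7: best P0=NH0 P1=NH1 P2=NH0
Op 8: best P0=NH0 P1=NH1 P2=NH0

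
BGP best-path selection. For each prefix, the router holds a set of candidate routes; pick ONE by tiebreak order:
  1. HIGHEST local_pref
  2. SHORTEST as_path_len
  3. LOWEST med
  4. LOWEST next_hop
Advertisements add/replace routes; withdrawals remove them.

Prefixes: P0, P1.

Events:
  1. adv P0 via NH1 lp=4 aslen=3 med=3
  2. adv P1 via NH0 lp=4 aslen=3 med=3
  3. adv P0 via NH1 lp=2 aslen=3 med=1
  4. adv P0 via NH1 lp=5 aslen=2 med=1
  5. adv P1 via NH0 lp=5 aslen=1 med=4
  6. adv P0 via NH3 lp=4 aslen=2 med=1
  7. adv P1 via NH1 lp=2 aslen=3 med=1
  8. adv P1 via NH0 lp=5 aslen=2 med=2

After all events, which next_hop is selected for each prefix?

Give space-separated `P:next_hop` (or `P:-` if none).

Op 1: best P0=NH1 P1=-
Op 2: best P0=NH1 P1=NH0
Op 3: best P0=NH1 P1=NH0
Op 4: best P0=NH1 P1=NH0
Op 5: best P0=NH1 P1=NH0
Op 6: best P0=NH1 P1=NH0
Op 7: best P0=NH1 P1=NH0
Op 8: best P0=NH1 P1=NH0

Answer: P0:NH1 P1:NH0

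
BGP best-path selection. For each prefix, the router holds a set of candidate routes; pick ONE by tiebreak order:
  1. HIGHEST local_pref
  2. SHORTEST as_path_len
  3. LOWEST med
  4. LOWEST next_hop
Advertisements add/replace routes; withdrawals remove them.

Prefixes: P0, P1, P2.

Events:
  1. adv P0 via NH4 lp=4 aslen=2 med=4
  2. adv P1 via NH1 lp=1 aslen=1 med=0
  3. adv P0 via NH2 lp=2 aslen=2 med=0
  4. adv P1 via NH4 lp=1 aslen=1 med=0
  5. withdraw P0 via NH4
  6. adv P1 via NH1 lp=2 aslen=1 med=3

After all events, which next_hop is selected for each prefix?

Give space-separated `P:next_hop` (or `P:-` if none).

Answer: P0:NH2 P1:NH1 P2:-

Derivation:
Op 1: best P0=NH4 P1=- P2=-
Op 2: best P0=NH4 P1=NH1 P2=-
Op 3: best P0=NH4 P1=NH1 P2=-
Op 4: best P0=NH4 P1=NH1 P2=-
Op 5: best P0=NH2 P1=NH1 P2=-
Op 6: best P0=NH2 P1=NH1 P2=-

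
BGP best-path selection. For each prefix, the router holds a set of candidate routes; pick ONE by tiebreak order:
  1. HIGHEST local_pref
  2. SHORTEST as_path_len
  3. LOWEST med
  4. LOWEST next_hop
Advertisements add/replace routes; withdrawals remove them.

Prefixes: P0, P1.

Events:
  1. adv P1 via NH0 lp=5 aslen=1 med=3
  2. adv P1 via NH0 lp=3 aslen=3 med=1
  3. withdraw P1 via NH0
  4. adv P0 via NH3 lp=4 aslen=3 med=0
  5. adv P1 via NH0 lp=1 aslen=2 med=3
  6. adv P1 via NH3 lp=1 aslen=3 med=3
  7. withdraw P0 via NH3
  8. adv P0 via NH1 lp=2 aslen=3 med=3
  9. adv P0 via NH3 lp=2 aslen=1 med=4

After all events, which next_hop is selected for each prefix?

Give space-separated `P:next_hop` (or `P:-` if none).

Op 1: best P0=- P1=NH0
Op 2: best P0=- P1=NH0
Op 3: best P0=- P1=-
Op 4: best P0=NH3 P1=-
Op 5: best P0=NH3 P1=NH0
Op 6: best P0=NH3 P1=NH0
Op 7: best P0=- P1=NH0
Op 8: best P0=NH1 P1=NH0
Op 9: best P0=NH3 P1=NH0

Answer: P0:NH3 P1:NH0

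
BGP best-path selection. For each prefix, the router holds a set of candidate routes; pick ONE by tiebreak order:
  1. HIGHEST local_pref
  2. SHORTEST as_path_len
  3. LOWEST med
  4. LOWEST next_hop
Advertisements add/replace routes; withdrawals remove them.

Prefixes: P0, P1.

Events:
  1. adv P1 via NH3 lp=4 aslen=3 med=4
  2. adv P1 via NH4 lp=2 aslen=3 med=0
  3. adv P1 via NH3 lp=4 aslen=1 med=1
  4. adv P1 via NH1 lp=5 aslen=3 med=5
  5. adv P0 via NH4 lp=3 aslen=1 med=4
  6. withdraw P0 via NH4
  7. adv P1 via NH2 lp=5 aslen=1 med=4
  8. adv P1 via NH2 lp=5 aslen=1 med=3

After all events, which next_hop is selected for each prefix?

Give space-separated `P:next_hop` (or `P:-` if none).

Answer: P0:- P1:NH2

Derivation:
Op 1: best P0=- P1=NH3
Op 2: best P0=- P1=NH3
Op 3: best P0=- P1=NH3
Op 4: best P0=- P1=NH1
Op 5: best P0=NH4 P1=NH1
Op 6: best P0=- P1=NH1
Op 7: best P0=- P1=NH2
Op 8: best P0=- P1=NH2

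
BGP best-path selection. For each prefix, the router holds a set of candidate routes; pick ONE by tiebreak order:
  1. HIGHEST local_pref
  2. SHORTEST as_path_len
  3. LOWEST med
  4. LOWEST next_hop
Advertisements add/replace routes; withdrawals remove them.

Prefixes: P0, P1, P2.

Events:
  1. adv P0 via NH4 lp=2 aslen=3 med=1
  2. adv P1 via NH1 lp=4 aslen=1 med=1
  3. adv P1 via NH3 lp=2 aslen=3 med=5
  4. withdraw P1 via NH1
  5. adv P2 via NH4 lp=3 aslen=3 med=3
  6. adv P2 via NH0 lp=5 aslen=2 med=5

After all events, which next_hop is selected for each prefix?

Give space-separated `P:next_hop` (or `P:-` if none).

Op 1: best P0=NH4 P1=- P2=-
Op 2: best P0=NH4 P1=NH1 P2=-
Op 3: best P0=NH4 P1=NH1 P2=-
Op 4: best P0=NH4 P1=NH3 P2=-
Op 5: best P0=NH4 P1=NH3 P2=NH4
Op 6: best P0=NH4 P1=NH3 P2=NH0

Answer: P0:NH4 P1:NH3 P2:NH0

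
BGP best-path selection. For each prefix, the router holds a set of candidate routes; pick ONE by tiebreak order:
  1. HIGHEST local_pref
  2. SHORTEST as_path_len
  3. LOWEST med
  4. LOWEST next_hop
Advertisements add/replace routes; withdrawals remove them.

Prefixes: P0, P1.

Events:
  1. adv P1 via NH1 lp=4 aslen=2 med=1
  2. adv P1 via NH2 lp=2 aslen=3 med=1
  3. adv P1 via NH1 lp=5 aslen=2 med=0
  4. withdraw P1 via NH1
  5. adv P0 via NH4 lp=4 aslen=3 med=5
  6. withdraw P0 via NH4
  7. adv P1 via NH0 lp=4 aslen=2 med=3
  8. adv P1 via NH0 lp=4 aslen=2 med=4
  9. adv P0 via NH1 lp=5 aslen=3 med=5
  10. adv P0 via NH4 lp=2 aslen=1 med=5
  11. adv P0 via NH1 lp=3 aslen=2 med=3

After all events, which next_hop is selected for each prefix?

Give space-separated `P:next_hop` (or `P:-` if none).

Answer: P0:NH1 P1:NH0

Derivation:
Op 1: best P0=- P1=NH1
Op 2: best P0=- P1=NH1
Op 3: best P0=- P1=NH1
Op 4: best P0=- P1=NH2
Op 5: best P0=NH4 P1=NH2
Op 6: best P0=- P1=NH2
Op 7: best P0=- P1=NH0
Op 8: best P0=- P1=NH0
Op 9: best P0=NH1 P1=NH0
Op 10: best P0=NH1 P1=NH0
Op 11: best P0=NH1 P1=NH0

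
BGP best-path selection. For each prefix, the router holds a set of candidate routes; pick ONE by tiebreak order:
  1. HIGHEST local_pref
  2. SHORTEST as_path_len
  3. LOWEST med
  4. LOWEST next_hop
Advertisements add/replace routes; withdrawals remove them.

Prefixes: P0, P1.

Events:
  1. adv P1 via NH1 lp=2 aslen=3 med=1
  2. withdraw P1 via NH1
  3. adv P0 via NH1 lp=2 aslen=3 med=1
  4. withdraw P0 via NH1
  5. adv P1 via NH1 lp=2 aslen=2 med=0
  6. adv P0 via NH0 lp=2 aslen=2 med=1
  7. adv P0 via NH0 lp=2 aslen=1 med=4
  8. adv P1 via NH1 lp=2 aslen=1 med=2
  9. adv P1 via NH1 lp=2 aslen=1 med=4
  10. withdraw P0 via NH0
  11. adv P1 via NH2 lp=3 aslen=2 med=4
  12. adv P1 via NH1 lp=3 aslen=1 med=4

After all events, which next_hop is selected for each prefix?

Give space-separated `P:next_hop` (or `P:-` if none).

Answer: P0:- P1:NH1

Derivation:
Op 1: best P0=- P1=NH1
Op 2: best P0=- P1=-
Op 3: best P0=NH1 P1=-
Op 4: best P0=- P1=-
Op 5: best P0=- P1=NH1
Op 6: best P0=NH0 P1=NH1
Op 7: best P0=NH0 P1=NH1
Op 8: best P0=NH0 P1=NH1
Op 9: best P0=NH0 P1=NH1
Op 10: best P0=- P1=NH1
Op 11: best P0=- P1=NH2
Op 12: best P0=- P1=NH1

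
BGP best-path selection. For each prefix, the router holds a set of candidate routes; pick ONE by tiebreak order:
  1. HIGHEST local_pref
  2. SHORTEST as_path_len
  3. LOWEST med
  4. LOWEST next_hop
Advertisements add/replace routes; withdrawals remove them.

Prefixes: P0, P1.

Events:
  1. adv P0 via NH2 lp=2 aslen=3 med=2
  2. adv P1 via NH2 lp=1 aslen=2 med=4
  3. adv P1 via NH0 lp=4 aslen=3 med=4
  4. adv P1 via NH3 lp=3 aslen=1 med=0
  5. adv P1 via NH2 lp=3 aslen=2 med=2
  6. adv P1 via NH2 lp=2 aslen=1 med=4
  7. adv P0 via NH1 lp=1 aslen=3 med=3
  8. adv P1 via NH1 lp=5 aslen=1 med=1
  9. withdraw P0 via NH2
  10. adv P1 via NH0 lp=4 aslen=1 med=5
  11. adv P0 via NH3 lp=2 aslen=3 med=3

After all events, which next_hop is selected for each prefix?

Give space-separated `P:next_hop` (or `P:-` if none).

Op 1: best P0=NH2 P1=-
Op 2: best P0=NH2 P1=NH2
Op 3: best P0=NH2 P1=NH0
Op 4: best P0=NH2 P1=NH0
Op 5: best P0=NH2 P1=NH0
Op 6: best P0=NH2 P1=NH0
Op 7: best P0=NH2 P1=NH0
Op 8: best P0=NH2 P1=NH1
Op 9: best P0=NH1 P1=NH1
Op 10: best P0=NH1 P1=NH1
Op 11: best P0=NH3 P1=NH1

Answer: P0:NH3 P1:NH1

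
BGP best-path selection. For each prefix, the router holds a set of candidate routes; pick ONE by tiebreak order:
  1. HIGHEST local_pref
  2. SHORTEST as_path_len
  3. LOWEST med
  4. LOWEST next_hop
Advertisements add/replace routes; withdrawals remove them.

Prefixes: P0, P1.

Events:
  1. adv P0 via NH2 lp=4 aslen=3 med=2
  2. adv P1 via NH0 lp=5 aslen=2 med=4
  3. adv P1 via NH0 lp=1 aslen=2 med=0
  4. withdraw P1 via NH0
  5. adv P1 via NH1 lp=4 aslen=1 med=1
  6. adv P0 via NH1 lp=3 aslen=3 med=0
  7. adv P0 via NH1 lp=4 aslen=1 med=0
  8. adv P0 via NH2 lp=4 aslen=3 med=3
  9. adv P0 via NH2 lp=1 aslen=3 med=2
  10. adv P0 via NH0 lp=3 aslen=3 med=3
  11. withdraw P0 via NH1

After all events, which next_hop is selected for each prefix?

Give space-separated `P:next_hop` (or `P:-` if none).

Op 1: best P0=NH2 P1=-
Op 2: best P0=NH2 P1=NH0
Op 3: best P0=NH2 P1=NH0
Op 4: best P0=NH2 P1=-
Op 5: best P0=NH2 P1=NH1
Op 6: best P0=NH2 P1=NH1
Op 7: best P0=NH1 P1=NH1
Op 8: best P0=NH1 P1=NH1
Op 9: best P0=NH1 P1=NH1
Op 10: best P0=NH1 P1=NH1
Op 11: best P0=NH0 P1=NH1

Answer: P0:NH0 P1:NH1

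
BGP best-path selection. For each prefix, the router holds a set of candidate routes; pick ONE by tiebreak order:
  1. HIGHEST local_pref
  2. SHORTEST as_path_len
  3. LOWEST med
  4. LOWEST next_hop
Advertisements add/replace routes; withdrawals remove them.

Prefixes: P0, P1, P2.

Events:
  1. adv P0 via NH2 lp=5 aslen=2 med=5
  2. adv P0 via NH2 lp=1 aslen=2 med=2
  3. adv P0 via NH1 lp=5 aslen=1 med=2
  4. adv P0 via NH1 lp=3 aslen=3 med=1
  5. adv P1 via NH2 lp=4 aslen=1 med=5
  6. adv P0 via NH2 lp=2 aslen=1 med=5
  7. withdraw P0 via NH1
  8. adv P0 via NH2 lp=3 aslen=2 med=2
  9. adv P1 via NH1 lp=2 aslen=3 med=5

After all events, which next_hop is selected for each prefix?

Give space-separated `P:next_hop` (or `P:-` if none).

Answer: P0:NH2 P1:NH2 P2:-

Derivation:
Op 1: best P0=NH2 P1=- P2=-
Op 2: best P0=NH2 P1=- P2=-
Op 3: best P0=NH1 P1=- P2=-
Op 4: best P0=NH1 P1=- P2=-
Op 5: best P0=NH1 P1=NH2 P2=-
Op 6: best P0=NH1 P1=NH2 P2=-
Op 7: best P0=NH2 P1=NH2 P2=-
Op 8: best P0=NH2 P1=NH2 P2=-
Op 9: best P0=NH2 P1=NH2 P2=-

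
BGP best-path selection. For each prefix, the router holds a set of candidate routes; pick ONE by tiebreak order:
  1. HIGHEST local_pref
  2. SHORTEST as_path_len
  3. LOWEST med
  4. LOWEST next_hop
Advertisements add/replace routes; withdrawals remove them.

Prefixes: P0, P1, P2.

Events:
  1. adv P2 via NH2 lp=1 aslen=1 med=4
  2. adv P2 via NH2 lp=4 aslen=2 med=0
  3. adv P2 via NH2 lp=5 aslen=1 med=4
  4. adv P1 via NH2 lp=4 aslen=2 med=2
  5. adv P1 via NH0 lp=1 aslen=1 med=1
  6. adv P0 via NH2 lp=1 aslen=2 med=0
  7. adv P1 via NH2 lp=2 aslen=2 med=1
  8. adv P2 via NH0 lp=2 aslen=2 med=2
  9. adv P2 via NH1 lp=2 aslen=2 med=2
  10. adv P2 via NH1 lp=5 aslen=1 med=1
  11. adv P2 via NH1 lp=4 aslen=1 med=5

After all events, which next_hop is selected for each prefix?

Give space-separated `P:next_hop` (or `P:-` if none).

Op 1: best P0=- P1=- P2=NH2
Op 2: best P0=- P1=- P2=NH2
Op 3: best P0=- P1=- P2=NH2
Op 4: best P0=- P1=NH2 P2=NH2
Op 5: best P0=- P1=NH2 P2=NH2
Op 6: best P0=NH2 P1=NH2 P2=NH2
Op 7: best P0=NH2 P1=NH2 P2=NH2
Op 8: best P0=NH2 P1=NH2 P2=NH2
Op 9: best P0=NH2 P1=NH2 P2=NH2
Op 10: best P0=NH2 P1=NH2 P2=NH1
Op 11: best P0=NH2 P1=NH2 P2=NH2

Answer: P0:NH2 P1:NH2 P2:NH2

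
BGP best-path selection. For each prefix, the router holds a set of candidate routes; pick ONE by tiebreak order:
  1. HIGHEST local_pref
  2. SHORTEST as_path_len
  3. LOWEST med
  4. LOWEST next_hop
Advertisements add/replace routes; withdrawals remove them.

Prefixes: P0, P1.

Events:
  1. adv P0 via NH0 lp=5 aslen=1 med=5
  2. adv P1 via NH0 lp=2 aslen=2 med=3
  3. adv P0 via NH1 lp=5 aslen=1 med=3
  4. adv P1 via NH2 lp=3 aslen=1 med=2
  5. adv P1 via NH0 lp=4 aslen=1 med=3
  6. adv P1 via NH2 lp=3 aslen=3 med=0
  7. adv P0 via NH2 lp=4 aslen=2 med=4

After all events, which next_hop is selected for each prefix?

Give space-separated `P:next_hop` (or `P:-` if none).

Answer: P0:NH1 P1:NH0

Derivation:
Op 1: best P0=NH0 P1=-
Op 2: best P0=NH0 P1=NH0
Op 3: best P0=NH1 P1=NH0
Op 4: best P0=NH1 P1=NH2
Op 5: best P0=NH1 P1=NH0
Op 6: best P0=NH1 P1=NH0
Op 7: best P0=NH1 P1=NH0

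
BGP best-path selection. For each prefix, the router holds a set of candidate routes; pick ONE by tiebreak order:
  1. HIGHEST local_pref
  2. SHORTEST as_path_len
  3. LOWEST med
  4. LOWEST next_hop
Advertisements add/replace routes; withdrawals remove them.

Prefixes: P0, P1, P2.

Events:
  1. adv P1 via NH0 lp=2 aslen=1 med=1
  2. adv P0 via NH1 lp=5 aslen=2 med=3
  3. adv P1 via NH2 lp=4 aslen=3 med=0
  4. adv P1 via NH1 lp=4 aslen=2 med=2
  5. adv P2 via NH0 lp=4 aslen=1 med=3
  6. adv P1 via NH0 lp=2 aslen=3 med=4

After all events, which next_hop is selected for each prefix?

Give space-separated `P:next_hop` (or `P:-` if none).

Op 1: best P0=- P1=NH0 P2=-
Op 2: best P0=NH1 P1=NH0 P2=-
Op 3: best P0=NH1 P1=NH2 P2=-
Op 4: best P0=NH1 P1=NH1 P2=-
Op 5: best P0=NH1 P1=NH1 P2=NH0
Op 6: best P0=NH1 P1=NH1 P2=NH0

Answer: P0:NH1 P1:NH1 P2:NH0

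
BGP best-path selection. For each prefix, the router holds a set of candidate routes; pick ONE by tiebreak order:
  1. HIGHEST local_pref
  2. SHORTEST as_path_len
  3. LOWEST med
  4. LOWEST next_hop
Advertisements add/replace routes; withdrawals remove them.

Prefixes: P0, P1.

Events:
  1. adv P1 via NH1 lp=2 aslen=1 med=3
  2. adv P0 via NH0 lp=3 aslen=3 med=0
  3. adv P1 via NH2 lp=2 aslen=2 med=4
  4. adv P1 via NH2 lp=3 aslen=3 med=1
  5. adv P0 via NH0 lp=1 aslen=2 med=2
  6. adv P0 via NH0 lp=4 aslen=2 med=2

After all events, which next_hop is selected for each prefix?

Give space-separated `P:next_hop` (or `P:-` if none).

Answer: P0:NH0 P1:NH2

Derivation:
Op 1: best P0=- P1=NH1
Op 2: best P0=NH0 P1=NH1
Op 3: best P0=NH0 P1=NH1
Op 4: best P0=NH0 P1=NH2
Op 5: best P0=NH0 P1=NH2
Op 6: best P0=NH0 P1=NH2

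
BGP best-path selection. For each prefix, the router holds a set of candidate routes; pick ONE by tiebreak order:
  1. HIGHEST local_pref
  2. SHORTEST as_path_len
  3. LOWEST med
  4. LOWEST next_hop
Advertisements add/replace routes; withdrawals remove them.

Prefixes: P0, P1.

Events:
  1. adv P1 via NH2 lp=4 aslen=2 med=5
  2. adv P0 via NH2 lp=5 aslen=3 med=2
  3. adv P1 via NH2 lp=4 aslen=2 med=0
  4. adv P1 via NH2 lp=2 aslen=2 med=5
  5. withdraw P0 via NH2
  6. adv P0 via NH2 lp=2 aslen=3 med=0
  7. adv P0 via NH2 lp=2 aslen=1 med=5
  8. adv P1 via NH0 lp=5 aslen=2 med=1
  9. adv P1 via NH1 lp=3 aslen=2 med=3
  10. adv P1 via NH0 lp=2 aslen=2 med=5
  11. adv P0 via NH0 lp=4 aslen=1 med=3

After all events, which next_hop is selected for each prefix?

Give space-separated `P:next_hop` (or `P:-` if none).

Answer: P0:NH0 P1:NH1

Derivation:
Op 1: best P0=- P1=NH2
Op 2: best P0=NH2 P1=NH2
Op 3: best P0=NH2 P1=NH2
Op 4: best P0=NH2 P1=NH2
Op 5: best P0=- P1=NH2
Op 6: best P0=NH2 P1=NH2
Op 7: best P0=NH2 P1=NH2
Op 8: best P0=NH2 P1=NH0
Op 9: best P0=NH2 P1=NH0
Op 10: best P0=NH2 P1=NH1
Op 11: best P0=NH0 P1=NH1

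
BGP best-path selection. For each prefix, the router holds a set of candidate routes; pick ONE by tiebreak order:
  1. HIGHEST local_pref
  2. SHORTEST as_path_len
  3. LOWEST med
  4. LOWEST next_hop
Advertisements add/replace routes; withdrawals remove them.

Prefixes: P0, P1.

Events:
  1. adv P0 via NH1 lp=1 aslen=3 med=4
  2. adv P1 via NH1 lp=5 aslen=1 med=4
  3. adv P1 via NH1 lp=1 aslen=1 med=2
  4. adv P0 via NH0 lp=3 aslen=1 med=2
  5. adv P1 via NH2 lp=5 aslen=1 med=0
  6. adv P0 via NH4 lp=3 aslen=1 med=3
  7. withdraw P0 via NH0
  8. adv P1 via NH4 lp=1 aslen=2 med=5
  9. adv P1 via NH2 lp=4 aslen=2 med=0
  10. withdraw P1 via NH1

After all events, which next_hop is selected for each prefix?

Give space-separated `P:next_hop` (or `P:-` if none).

Answer: P0:NH4 P1:NH2

Derivation:
Op 1: best P0=NH1 P1=-
Op 2: best P0=NH1 P1=NH1
Op 3: best P0=NH1 P1=NH1
Op 4: best P0=NH0 P1=NH1
Op 5: best P0=NH0 P1=NH2
Op 6: best P0=NH0 P1=NH2
Op 7: best P0=NH4 P1=NH2
Op 8: best P0=NH4 P1=NH2
Op 9: best P0=NH4 P1=NH2
Op 10: best P0=NH4 P1=NH2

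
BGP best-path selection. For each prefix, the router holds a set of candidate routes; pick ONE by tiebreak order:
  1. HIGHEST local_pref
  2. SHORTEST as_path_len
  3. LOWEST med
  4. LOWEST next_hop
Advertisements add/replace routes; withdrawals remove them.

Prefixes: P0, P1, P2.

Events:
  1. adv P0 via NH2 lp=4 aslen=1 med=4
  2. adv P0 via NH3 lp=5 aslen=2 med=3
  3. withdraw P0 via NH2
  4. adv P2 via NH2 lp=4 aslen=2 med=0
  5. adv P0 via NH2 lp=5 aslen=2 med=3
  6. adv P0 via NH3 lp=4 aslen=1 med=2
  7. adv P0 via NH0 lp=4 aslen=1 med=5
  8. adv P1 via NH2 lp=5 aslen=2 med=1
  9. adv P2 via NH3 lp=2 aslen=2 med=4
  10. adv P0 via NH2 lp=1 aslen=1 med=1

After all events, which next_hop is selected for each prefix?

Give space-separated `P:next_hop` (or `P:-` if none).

Answer: P0:NH3 P1:NH2 P2:NH2

Derivation:
Op 1: best P0=NH2 P1=- P2=-
Op 2: best P0=NH3 P1=- P2=-
Op 3: best P0=NH3 P1=- P2=-
Op 4: best P0=NH3 P1=- P2=NH2
Op 5: best P0=NH2 P1=- P2=NH2
Op 6: best P0=NH2 P1=- P2=NH2
Op 7: best P0=NH2 P1=- P2=NH2
Op 8: best P0=NH2 P1=NH2 P2=NH2
Op 9: best P0=NH2 P1=NH2 P2=NH2
Op 10: best P0=NH3 P1=NH2 P2=NH2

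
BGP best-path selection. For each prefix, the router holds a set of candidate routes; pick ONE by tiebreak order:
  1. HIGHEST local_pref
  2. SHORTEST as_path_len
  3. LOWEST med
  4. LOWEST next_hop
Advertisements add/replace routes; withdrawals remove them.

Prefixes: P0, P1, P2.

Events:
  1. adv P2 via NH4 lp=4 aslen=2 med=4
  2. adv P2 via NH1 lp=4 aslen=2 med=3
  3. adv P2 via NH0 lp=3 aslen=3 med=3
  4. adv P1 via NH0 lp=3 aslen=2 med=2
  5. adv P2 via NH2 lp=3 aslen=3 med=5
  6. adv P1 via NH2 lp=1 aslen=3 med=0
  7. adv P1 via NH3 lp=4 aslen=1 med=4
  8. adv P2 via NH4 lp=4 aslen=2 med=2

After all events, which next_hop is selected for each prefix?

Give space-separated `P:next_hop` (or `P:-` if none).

Op 1: best P0=- P1=- P2=NH4
Op 2: best P0=- P1=- P2=NH1
Op 3: best P0=- P1=- P2=NH1
Op 4: best P0=- P1=NH0 P2=NH1
Op 5: best P0=- P1=NH0 P2=NH1
Op 6: best P0=- P1=NH0 P2=NH1
Op 7: best P0=- P1=NH3 P2=NH1
Op 8: best P0=- P1=NH3 P2=NH4

Answer: P0:- P1:NH3 P2:NH4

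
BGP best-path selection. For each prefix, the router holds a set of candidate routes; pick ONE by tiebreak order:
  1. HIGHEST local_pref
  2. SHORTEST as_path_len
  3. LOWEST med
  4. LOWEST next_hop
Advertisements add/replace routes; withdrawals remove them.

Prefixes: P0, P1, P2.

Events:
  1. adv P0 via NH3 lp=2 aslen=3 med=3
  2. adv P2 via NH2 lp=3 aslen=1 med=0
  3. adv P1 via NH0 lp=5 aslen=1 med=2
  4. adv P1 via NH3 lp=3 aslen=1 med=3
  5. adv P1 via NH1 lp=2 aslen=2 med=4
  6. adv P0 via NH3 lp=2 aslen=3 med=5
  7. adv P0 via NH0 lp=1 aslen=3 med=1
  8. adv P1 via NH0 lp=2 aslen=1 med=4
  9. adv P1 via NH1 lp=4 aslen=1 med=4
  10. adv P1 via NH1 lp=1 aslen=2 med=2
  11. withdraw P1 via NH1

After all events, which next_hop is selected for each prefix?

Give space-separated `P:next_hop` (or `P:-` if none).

Answer: P0:NH3 P1:NH3 P2:NH2

Derivation:
Op 1: best P0=NH3 P1=- P2=-
Op 2: best P0=NH3 P1=- P2=NH2
Op 3: best P0=NH3 P1=NH0 P2=NH2
Op 4: best P0=NH3 P1=NH0 P2=NH2
Op 5: best P0=NH3 P1=NH0 P2=NH2
Op 6: best P0=NH3 P1=NH0 P2=NH2
Op 7: best P0=NH3 P1=NH0 P2=NH2
Op 8: best P0=NH3 P1=NH3 P2=NH2
Op 9: best P0=NH3 P1=NH1 P2=NH2
Op 10: best P0=NH3 P1=NH3 P2=NH2
Op 11: best P0=NH3 P1=NH3 P2=NH2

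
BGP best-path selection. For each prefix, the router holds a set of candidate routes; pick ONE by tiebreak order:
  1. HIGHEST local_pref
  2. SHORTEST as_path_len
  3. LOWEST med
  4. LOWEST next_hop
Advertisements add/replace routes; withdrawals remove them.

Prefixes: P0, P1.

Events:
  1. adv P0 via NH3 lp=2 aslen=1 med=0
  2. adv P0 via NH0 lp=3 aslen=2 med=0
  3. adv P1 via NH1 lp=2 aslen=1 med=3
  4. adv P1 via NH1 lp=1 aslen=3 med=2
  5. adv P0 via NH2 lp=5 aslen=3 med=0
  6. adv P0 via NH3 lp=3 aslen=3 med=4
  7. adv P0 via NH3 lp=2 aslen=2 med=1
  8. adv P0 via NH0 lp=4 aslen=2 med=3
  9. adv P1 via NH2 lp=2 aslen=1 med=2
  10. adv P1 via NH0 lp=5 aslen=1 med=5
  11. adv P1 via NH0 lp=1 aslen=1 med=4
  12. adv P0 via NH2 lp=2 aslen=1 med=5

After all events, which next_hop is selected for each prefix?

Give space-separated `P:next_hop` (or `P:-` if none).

Op 1: best P0=NH3 P1=-
Op 2: best P0=NH0 P1=-
Op 3: best P0=NH0 P1=NH1
Op 4: best P0=NH0 P1=NH1
Op 5: best P0=NH2 P1=NH1
Op 6: best P0=NH2 P1=NH1
Op 7: best P0=NH2 P1=NH1
Op 8: best P0=NH2 P1=NH1
Op 9: best P0=NH2 P1=NH2
Op 10: best P0=NH2 P1=NH0
Op 11: best P0=NH2 P1=NH2
Op 12: best P0=NH0 P1=NH2

Answer: P0:NH0 P1:NH2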